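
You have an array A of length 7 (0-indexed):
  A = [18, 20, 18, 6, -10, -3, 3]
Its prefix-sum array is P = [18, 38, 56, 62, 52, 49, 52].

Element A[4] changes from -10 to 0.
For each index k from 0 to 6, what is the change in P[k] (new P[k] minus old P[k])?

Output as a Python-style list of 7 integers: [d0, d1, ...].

Element change: A[4] -10 -> 0, delta = 10
For k < 4: P[k] unchanged, delta_P[k] = 0
For k >= 4: P[k] shifts by exactly 10
Delta array: [0, 0, 0, 0, 10, 10, 10]

Answer: [0, 0, 0, 0, 10, 10, 10]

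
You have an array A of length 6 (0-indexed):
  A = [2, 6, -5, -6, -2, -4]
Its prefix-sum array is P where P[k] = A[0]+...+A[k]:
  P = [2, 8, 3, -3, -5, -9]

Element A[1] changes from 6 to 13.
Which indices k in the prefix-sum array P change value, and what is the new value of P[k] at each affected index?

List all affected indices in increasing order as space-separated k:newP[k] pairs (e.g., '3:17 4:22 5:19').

P[k] = A[0] + ... + A[k]
P[k] includes A[1] iff k >= 1
Affected indices: 1, 2, ..., 5; delta = 7
  P[1]: 8 + 7 = 15
  P[2]: 3 + 7 = 10
  P[3]: -3 + 7 = 4
  P[4]: -5 + 7 = 2
  P[5]: -9 + 7 = -2

Answer: 1:15 2:10 3:4 4:2 5:-2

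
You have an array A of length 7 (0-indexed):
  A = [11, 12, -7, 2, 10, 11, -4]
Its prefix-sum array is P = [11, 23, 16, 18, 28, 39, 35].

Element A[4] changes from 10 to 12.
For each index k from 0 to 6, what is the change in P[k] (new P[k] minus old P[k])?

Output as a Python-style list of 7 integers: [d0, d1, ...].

Answer: [0, 0, 0, 0, 2, 2, 2]

Derivation:
Element change: A[4] 10 -> 12, delta = 2
For k < 4: P[k] unchanged, delta_P[k] = 0
For k >= 4: P[k] shifts by exactly 2
Delta array: [0, 0, 0, 0, 2, 2, 2]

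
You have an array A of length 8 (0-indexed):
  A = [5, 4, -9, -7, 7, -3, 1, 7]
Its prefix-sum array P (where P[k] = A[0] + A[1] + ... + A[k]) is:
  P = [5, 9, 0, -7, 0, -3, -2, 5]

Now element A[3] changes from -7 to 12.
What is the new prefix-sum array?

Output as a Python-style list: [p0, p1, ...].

Change: A[3] -7 -> 12, delta = 19
P[k] for k < 3: unchanged (A[3] not included)
P[k] for k >= 3: shift by delta = 19
  P[0] = 5 + 0 = 5
  P[1] = 9 + 0 = 9
  P[2] = 0 + 0 = 0
  P[3] = -7 + 19 = 12
  P[4] = 0 + 19 = 19
  P[5] = -3 + 19 = 16
  P[6] = -2 + 19 = 17
  P[7] = 5 + 19 = 24

Answer: [5, 9, 0, 12, 19, 16, 17, 24]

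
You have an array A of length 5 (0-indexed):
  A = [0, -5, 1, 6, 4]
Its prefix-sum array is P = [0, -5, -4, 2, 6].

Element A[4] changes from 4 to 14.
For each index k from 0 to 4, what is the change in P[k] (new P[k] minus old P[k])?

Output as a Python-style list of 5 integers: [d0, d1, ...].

Element change: A[4] 4 -> 14, delta = 10
For k < 4: P[k] unchanged, delta_P[k] = 0
For k >= 4: P[k] shifts by exactly 10
Delta array: [0, 0, 0, 0, 10]

Answer: [0, 0, 0, 0, 10]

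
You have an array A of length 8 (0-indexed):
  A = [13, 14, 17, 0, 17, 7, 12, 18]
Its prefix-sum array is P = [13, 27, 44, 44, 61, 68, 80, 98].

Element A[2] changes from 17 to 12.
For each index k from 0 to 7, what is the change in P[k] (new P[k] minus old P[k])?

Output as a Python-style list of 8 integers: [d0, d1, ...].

Answer: [0, 0, -5, -5, -5, -5, -5, -5]

Derivation:
Element change: A[2] 17 -> 12, delta = -5
For k < 2: P[k] unchanged, delta_P[k] = 0
For k >= 2: P[k] shifts by exactly -5
Delta array: [0, 0, -5, -5, -5, -5, -5, -5]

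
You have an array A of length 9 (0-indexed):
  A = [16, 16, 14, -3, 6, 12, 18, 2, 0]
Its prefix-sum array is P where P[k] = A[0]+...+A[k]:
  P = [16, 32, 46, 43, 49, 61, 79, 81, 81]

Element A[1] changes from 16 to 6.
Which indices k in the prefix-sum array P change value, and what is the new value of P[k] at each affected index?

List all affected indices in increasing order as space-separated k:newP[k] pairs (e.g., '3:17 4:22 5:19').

P[k] = A[0] + ... + A[k]
P[k] includes A[1] iff k >= 1
Affected indices: 1, 2, ..., 8; delta = -10
  P[1]: 32 + -10 = 22
  P[2]: 46 + -10 = 36
  P[3]: 43 + -10 = 33
  P[4]: 49 + -10 = 39
  P[5]: 61 + -10 = 51
  P[6]: 79 + -10 = 69
  P[7]: 81 + -10 = 71
  P[8]: 81 + -10 = 71

Answer: 1:22 2:36 3:33 4:39 5:51 6:69 7:71 8:71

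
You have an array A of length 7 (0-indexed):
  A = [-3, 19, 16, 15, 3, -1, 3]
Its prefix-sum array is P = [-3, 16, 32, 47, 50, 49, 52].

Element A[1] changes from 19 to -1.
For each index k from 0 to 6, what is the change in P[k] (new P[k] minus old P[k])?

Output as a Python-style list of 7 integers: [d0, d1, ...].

Answer: [0, -20, -20, -20, -20, -20, -20]

Derivation:
Element change: A[1] 19 -> -1, delta = -20
For k < 1: P[k] unchanged, delta_P[k] = 0
For k >= 1: P[k] shifts by exactly -20
Delta array: [0, -20, -20, -20, -20, -20, -20]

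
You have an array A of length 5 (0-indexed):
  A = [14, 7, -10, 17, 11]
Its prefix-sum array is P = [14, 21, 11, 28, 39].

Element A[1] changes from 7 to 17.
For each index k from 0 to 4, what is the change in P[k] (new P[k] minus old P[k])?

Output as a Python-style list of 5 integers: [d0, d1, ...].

Answer: [0, 10, 10, 10, 10]

Derivation:
Element change: A[1] 7 -> 17, delta = 10
For k < 1: P[k] unchanged, delta_P[k] = 0
For k >= 1: P[k] shifts by exactly 10
Delta array: [0, 10, 10, 10, 10]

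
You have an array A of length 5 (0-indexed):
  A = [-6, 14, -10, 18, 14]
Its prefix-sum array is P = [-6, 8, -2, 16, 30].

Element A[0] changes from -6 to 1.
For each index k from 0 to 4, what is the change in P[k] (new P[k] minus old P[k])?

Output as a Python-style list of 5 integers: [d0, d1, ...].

Element change: A[0] -6 -> 1, delta = 7
For k < 0: P[k] unchanged, delta_P[k] = 0
For k >= 0: P[k] shifts by exactly 7
Delta array: [7, 7, 7, 7, 7]

Answer: [7, 7, 7, 7, 7]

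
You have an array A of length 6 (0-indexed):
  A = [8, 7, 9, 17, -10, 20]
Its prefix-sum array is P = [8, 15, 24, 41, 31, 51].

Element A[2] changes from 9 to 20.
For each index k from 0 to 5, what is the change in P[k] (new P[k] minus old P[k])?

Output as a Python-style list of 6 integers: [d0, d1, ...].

Element change: A[2] 9 -> 20, delta = 11
For k < 2: P[k] unchanged, delta_P[k] = 0
For k >= 2: P[k] shifts by exactly 11
Delta array: [0, 0, 11, 11, 11, 11]

Answer: [0, 0, 11, 11, 11, 11]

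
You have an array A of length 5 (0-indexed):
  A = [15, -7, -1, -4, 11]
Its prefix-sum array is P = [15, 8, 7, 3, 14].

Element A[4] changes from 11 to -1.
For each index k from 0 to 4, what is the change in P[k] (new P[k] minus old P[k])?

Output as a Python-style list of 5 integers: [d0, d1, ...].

Answer: [0, 0, 0, 0, -12]

Derivation:
Element change: A[4] 11 -> -1, delta = -12
For k < 4: P[k] unchanged, delta_P[k] = 0
For k >= 4: P[k] shifts by exactly -12
Delta array: [0, 0, 0, 0, -12]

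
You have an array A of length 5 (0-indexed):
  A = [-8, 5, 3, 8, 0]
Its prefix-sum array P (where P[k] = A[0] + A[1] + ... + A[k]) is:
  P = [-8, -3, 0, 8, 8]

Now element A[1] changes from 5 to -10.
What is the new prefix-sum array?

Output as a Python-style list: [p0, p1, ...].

Change: A[1] 5 -> -10, delta = -15
P[k] for k < 1: unchanged (A[1] not included)
P[k] for k >= 1: shift by delta = -15
  P[0] = -8 + 0 = -8
  P[1] = -3 + -15 = -18
  P[2] = 0 + -15 = -15
  P[3] = 8 + -15 = -7
  P[4] = 8 + -15 = -7

Answer: [-8, -18, -15, -7, -7]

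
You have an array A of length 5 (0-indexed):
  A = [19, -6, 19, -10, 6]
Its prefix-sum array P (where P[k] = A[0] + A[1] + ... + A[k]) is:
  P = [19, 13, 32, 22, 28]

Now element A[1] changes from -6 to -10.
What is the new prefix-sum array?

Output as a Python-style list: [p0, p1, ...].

Change: A[1] -6 -> -10, delta = -4
P[k] for k < 1: unchanged (A[1] not included)
P[k] for k >= 1: shift by delta = -4
  P[0] = 19 + 0 = 19
  P[1] = 13 + -4 = 9
  P[2] = 32 + -4 = 28
  P[3] = 22 + -4 = 18
  P[4] = 28 + -4 = 24

Answer: [19, 9, 28, 18, 24]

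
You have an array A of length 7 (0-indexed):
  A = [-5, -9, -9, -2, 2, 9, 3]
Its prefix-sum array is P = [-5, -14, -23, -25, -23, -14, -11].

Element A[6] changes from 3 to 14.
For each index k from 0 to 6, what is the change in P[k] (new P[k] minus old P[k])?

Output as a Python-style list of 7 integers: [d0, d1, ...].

Answer: [0, 0, 0, 0, 0, 0, 11]

Derivation:
Element change: A[6] 3 -> 14, delta = 11
For k < 6: P[k] unchanged, delta_P[k] = 0
For k >= 6: P[k] shifts by exactly 11
Delta array: [0, 0, 0, 0, 0, 0, 11]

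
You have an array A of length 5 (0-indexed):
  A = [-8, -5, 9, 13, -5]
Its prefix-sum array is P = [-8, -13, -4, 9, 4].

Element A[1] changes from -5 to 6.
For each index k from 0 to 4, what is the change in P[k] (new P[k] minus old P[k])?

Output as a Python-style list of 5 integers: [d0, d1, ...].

Answer: [0, 11, 11, 11, 11]

Derivation:
Element change: A[1] -5 -> 6, delta = 11
For k < 1: P[k] unchanged, delta_P[k] = 0
For k >= 1: P[k] shifts by exactly 11
Delta array: [0, 11, 11, 11, 11]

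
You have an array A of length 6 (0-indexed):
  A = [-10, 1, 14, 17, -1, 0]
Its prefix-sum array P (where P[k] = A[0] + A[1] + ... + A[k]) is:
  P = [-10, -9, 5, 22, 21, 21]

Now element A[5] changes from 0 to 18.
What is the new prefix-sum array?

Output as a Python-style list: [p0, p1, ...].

Change: A[5] 0 -> 18, delta = 18
P[k] for k < 5: unchanged (A[5] not included)
P[k] for k >= 5: shift by delta = 18
  P[0] = -10 + 0 = -10
  P[1] = -9 + 0 = -9
  P[2] = 5 + 0 = 5
  P[3] = 22 + 0 = 22
  P[4] = 21 + 0 = 21
  P[5] = 21 + 18 = 39

Answer: [-10, -9, 5, 22, 21, 39]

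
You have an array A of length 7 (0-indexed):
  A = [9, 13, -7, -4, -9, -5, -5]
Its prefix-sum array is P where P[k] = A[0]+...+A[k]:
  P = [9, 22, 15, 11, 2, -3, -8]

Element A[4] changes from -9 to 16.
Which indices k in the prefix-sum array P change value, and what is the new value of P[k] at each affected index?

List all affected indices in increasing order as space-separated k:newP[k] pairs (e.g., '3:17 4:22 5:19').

Answer: 4:27 5:22 6:17

Derivation:
P[k] = A[0] + ... + A[k]
P[k] includes A[4] iff k >= 4
Affected indices: 4, 5, ..., 6; delta = 25
  P[4]: 2 + 25 = 27
  P[5]: -3 + 25 = 22
  P[6]: -8 + 25 = 17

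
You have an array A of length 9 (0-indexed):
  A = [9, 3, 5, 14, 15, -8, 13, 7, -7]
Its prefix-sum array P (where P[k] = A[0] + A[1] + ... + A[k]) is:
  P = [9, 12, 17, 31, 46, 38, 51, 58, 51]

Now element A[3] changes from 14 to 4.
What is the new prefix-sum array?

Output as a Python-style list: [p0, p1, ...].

Answer: [9, 12, 17, 21, 36, 28, 41, 48, 41]

Derivation:
Change: A[3] 14 -> 4, delta = -10
P[k] for k < 3: unchanged (A[3] not included)
P[k] for k >= 3: shift by delta = -10
  P[0] = 9 + 0 = 9
  P[1] = 12 + 0 = 12
  P[2] = 17 + 0 = 17
  P[3] = 31 + -10 = 21
  P[4] = 46 + -10 = 36
  P[5] = 38 + -10 = 28
  P[6] = 51 + -10 = 41
  P[7] = 58 + -10 = 48
  P[8] = 51 + -10 = 41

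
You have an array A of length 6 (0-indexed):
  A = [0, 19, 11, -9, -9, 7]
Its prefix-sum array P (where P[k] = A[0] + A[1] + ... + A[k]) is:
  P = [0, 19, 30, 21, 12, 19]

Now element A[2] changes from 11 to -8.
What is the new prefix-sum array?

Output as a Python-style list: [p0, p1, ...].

Change: A[2] 11 -> -8, delta = -19
P[k] for k < 2: unchanged (A[2] not included)
P[k] for k >= 2: shift by delta = -19
  P[0] = 0 + 0 = 0
  P[1] = 19 + 0 = 19
  P[2] = 30 + -19 = 11
  P[3] = 21 + -19 = 2
  P[4] = 12 + -19 = -7
  P[5] = 19 + -19 = 0

Answer: [0, 19, 11, 2, -7, 0]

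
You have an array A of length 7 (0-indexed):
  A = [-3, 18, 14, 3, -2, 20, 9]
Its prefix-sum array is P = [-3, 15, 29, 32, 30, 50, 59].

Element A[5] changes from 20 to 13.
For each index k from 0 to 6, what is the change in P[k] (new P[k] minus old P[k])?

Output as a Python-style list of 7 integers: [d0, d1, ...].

Answer: [0, 0, 0, 0, 0, -7, -7]

Derivation:
Element change: A[5] 20 -> 13, delta = -7
For k < 5: P[k] unchanged, delta_P[k] = 0
For k >= 5: P[k] shifts by exactly -7
Delta array: [0, 0, 0, 0, 0, -7, -7]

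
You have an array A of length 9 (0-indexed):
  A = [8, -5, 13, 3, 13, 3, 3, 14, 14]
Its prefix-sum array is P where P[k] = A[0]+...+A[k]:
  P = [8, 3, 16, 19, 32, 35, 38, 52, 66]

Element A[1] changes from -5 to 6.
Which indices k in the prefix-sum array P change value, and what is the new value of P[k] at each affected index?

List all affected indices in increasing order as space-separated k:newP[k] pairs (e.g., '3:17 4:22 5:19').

Answer: 1:14 2:27 3:30 4:43 5:46 6:49 7:63 8:77

Derivation:
P[k] = A[0] + ... + A[k]
P[k] includes A[1] iff k >= 1
Affected indices: 1, 2, ..., 8; delta = 11
  P[1]: 3 + 11 = 14
  P[2]: 16 + 11 = 27
  P[3]: 19 + 11 = 30
  P[4]: 32 + 11 = 43
  P[5]: 35 + 11 = 46
  P[6]: 38 + 11 = 49
  P[7]: 52 + 11 = 63
  P[8]: 66 + 11 = 77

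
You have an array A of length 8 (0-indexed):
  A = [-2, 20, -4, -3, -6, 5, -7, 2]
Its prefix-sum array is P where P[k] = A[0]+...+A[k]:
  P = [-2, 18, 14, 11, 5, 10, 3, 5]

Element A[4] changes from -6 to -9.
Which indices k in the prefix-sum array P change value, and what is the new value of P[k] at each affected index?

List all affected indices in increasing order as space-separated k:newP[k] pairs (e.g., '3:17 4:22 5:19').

P[k] = A[0] + ... + A[k]
P[k] includes A[4] iff k >= 4
Affected indices: 4, 5, ..., 7; delta = -3
  P[4]: 5 + -3 = 2
  P[5]: 10 + -3 = 7
  P[6]: 3 + -3 = 0
  P[7]: 5 + -3 = 2

Answer: 4:2 5:7 6:0 7:2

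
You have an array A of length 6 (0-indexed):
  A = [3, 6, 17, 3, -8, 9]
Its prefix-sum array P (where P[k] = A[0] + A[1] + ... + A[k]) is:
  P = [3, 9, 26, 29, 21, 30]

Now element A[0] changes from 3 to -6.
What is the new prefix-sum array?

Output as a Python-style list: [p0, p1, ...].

Answer: [-6, 0, 17, 20, 12, 21]

Derivation:
Change: A[0] 3 -> -6, delta = -9
P[k] for k < 0: unchanged (A[0] not included)
P[k] for k >= 0: shift by delta = -9
  P[0] = 3 + -9 = -6
  P[1] = 9 + -9 = 0
  P[2] = 26 + -9 = 17
  P[3] = 29 + -9 = 20
  P[4] = 21 + -9 = 12
  P[5] = 30 + -9 = 21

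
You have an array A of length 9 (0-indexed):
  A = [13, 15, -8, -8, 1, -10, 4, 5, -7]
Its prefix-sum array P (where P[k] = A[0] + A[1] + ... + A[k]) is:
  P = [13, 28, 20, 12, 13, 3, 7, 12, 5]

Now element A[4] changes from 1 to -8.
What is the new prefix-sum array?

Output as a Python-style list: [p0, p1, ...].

Change: A[4] 1 -> -8, delta = -9
P[k] for k < 4: unchanged (A[4] not included)
P[k] for k >= 4: shift by delta = -9
  P[0] = 13 + 0 = 13
  P[1] = 28 + 0 = 28
  P[2] = 20 + 0 = 20
  P[3] = 12 + 0 = 12
  P[4] = 13 + -9 = 4
  P[5] = 3 + -9 = -6
  P[6] = 7 + -9 = -2
  P[7] = 12 + -9 = 3
  P[8] = 5 + -9 = -4

Answer: [13, 28, 20, 12, 4, -6, -2, 3, -4]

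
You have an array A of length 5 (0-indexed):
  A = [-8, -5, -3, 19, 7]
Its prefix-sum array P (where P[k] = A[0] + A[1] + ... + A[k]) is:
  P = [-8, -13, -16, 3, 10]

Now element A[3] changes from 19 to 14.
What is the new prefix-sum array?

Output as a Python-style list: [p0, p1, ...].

Change: A[3] 19 -> 14, delta = -5
P[k] for k < 3: unchanged (A[3] not included)
P[k] for k >= 3: shift by delta = -5
  P[0] = -8 + 0 = -8
  P[1] = -13 + 0 = -13
  P[2] = -16 + 0 = -16
  P[3] = 3 + -5 = -2
  P[4] = 10 + -5 = 5

Answer: [-8, -13, -16, -2, 5]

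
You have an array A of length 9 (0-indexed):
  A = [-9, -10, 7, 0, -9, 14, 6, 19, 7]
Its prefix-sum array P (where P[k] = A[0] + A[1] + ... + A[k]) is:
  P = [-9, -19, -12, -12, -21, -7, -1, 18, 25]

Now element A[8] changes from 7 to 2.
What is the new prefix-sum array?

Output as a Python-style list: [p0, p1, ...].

Change: A[8] 7 -> 2, delta = -5
P[k] for k < 8: unchanged (A[8] not included)
P[k] for k >= 8: shift by delta = -5
  P[0] = -9 + 0 = -9
  P[1] = -19 + 0 = -19
  P[2] = -12 + 0 = -12
  P[3] = -12 + 0 = -12
  P[4] = -21 + 0 = -21
  P[5] = -7 + 0 = -7
  P[6] = -1 + 0 = -1
  P[7] = 18 + 0 = 18
  P[8] = 25 + -5 = 20

Answer: [-9, -19, -12, -12, -21, -7, -1, 18, 20]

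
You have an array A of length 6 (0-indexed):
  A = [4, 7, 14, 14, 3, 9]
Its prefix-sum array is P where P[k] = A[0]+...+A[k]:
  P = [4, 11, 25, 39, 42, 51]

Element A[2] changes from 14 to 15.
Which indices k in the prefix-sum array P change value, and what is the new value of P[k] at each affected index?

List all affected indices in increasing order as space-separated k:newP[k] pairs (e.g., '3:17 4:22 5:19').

P[k] = A[0] + ... + A[k]
P[k] includes A[2] iff k >= 2
Affected indices: 2, 3, ..., 5; delta = 1
  P[2]: 25 + 1 = 26
  P[3]: 39 + 1 = 40
  P[4]: 42 + 1 = 43
  P[5]: 51 + 1 = 52

Answer: 2:26 3:40 4:43 5:52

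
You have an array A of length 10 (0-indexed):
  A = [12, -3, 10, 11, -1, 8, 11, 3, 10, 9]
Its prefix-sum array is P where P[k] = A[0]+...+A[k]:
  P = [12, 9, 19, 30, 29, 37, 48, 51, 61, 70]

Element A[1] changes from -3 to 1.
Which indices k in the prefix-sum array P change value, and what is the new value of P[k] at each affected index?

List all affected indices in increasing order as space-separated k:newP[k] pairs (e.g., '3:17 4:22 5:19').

P[k] = A[0] + ... + A[k]
P[k] includes A[1] iff k >= 1
Affected indices: 1, 2, ..., 9; delta = 4
  P[1]: 9 + 4 = 13
  P[2]: 19 + 4 = 23
  P[3]: 30 + 4 = 34
  P[4]: 29 + 4 = 33
  P[5]: 37 + 4 = 41
  P[6]: 48 + 4 = 52
  P[7]: 51 + 4 = 55
  P[8]: 61 + 4 = 65
  P[9]: 70 + 4 = 74

Answer: 1:13 2:23 3:34 4:33 5:41 6:52 7:55 8:65 9:74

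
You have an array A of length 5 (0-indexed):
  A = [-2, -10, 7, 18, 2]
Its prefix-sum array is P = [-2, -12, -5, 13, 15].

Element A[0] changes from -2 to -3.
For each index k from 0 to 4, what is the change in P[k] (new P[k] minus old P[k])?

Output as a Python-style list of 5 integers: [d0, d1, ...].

Answer: [-1, -1, -1, -1, -1]

Derivation:
Element change: A[0] -2 -> -3, delta = -1
For k < 0: P[k] unchanged, delta_P[k] = 0
For k >= 0: P[k] shifts by exactly -1
Delta array: [-1, -1, -1, -1, -1]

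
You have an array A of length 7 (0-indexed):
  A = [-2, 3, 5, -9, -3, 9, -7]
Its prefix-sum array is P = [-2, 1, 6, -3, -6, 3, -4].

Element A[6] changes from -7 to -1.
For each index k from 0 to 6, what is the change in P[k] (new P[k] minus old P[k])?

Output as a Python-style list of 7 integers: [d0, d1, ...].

Element change: A[6] -7 -> -1, delta = 6
For k < 6: P[k] unchanged, delta_P[k] = 0
For k >= 6: P[k] shifts by exactly 6
Delta array: [0, 0, 0, 0, 0, 0, 6]

Answer: [0, 0, 0, 0, 0, 0, 6]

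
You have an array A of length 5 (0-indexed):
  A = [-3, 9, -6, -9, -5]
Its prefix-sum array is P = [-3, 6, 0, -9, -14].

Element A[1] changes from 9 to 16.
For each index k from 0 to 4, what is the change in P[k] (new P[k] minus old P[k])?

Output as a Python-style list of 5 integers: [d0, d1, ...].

Element change: A[1] 9 -> 16, delta = 7
For k < 1: P[k] unchanged, delta_P[k] = 0
For k >= 1: P[k] shifts by exactly 7
Delta array: [0, 7, 7, 7, 7]

Answer: [0, 7, 7, 7, 7]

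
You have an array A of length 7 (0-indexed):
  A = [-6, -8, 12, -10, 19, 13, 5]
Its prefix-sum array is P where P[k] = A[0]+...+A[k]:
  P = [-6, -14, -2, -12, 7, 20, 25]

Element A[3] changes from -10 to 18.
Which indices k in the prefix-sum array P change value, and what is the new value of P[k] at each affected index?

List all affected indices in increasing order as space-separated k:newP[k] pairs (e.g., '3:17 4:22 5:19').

P[k] = A[0] + ... + A[k]
P[k] includes A[3] iff k >= 3
Affected indices: 3, 4, ..., 6; delta = 28
  P[3]: -12 + 28 = 16
  P[4]: 7 + 28 = 35
  P[5]: 20 + 28 = 48
  P[6]: 25 + 28 = 53

Answer: 3:16 4:35 5:48 6:53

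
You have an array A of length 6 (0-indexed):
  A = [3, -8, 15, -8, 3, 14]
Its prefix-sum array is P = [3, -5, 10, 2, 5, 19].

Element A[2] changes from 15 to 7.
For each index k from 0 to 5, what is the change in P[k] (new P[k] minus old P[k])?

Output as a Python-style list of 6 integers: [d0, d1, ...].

Answer: [0, 0, -8, -8, -8, -8]

Derivation:
Element change: A[2] 15 -> 7, delta = -8
For k < 2: P[k] unchanged, delta_P[k] = 0
For k >= 2: P[k] shifts by exactly -8
Delta array: [0, 0, -8, -8, -8, -8]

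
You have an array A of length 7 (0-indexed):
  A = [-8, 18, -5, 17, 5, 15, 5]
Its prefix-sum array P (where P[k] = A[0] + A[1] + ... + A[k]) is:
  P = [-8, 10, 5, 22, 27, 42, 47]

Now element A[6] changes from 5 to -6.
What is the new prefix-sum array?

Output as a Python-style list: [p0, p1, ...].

Change: A[6] 5 -> -6, delta = -11
P[k] for k < 6: unchanged (A[6] not included)
P[k] for k >= 6: shift by delta = -11
  P[0] = -8 + 0 = -8
  P[1] = 10 + 0 = 10
  P[2] = 5 + 0 = 5
  P[3] = 22 + 0 = 22
  P[4] = 27 + 0 = 27
  P[5] = 42 + 0 = 42
  P[6] = 47 + -11 = 36

Answer: [-8, 10, 5, 22, 27, 42, 36]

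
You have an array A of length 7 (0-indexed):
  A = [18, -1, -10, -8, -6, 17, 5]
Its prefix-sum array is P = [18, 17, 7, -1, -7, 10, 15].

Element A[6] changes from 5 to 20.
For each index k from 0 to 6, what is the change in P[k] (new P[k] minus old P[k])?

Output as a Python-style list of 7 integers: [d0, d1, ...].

Answer: [0, 0, 0, 0, 0, 0, 15]

Derivation:
Element change: A[6] 5 -> 20, delta = 15
For k < 6: P[k] unchanged, delta_P[k] = 0
For k >= 6: P[k] shifts by exactly 15
Delta array: [0, 0, 0, 0, 0, 0, 15]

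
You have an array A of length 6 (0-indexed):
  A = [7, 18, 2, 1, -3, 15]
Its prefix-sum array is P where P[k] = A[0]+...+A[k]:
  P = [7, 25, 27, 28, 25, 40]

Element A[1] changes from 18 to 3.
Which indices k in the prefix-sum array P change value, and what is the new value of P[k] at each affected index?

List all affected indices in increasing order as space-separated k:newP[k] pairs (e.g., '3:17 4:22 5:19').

P[k] = A[0] + ... + A[k]
P[k] includes A[1] iff k >= 1
Affected indices: 1, 2, ..., 5; delta = -15
  P[1]: 25 + -15 = 10
  P[2]: 27 + -15 = 12
  P[3]: 28 + -15 = 13
  P[4]: 25 + -15 = 10
  P[5]: 40 + -15 = 25

Answer: 1:10 2:12 3:13 4:10 5:25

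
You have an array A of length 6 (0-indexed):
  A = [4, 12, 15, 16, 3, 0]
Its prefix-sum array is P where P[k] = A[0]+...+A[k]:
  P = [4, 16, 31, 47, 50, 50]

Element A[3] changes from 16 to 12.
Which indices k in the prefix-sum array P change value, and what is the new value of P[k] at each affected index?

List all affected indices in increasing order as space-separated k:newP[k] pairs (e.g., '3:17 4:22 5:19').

Answer: 3:43 4:46 5:46

Derivation:
P[k] = A[0] + ... + A[k]
P[k] includes A[3] iff k >= 3
Affected indices: 3, 4, ..., 5; delta = -4
  P[3]: 47 + -4 = 43
  P[4]: 50 + -4 = 46
  P[5]: 50 + -4 = 46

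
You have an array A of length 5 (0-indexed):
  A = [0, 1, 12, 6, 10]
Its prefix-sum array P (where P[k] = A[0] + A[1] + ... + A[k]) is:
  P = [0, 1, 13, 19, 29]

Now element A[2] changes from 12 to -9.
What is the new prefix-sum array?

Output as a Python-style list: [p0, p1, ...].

Change: A[2] 12 -> -9, delta = -21
P[k] for k < 2: unchanged (A[2] not included)
P[k] for k >= 2: shift by delta = -21
  P[0] = 0 + 0 = 0
  P[1] = 1 + 0 = 1
  P[2] = 13 + -21 = -8
  P[3] = 19 + -21 = -2
  P[4] = 29 + -21 = 8

Answer: [0, 1, -8, -2, 8]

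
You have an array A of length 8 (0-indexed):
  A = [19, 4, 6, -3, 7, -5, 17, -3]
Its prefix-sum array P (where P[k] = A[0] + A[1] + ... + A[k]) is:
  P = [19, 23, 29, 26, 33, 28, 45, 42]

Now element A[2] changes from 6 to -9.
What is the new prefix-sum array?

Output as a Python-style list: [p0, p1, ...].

Change: A[2] 6 -> -9, delta = -15
P[k] for k < 2: unchanged (A[2] not included)
P[k] for k >= 2: shift by delta = -15
  P[0] = 19 + 0 = 19
  P[1] = 23 + 0 = 23
  P[2] = 29 + -15 = 14
  P[3] = 26 + -15 = 11
  P[4] = 33 + -15 = 18
  P[5] = 28 + -15 = 13
  P[6] = 45 + -15 = 30
  P[7] = 42 + -15 = 27

Answer: [19, 23, 14, 11, 18, 13, 30, 27]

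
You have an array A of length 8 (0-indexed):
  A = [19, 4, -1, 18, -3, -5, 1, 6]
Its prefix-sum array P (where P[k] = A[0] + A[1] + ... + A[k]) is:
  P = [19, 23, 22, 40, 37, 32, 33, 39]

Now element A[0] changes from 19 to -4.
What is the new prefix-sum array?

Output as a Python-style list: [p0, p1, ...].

Answer: [-4, 0, -1, 17, 14, 9, 10, 16]

Derivation:
Change: A[0] 19 -> -4, delta = -23
P[k] for k < 0: unchanged (A[0] not included)
P[k] for k >= 0: shift by delta = -23
  P[0] = 19 + -23 = -4
  P[1] = 23 + -23 = 0
  P[2] = 22 + -23 = -1
  P[3] = 40 + -23 = 17
  P[4] = 37 + -23 = 14
  P[5] = 32 + -23 = 9
  P[6] = 33 + -23 = 10
  P[7] = 39 + -23 = 16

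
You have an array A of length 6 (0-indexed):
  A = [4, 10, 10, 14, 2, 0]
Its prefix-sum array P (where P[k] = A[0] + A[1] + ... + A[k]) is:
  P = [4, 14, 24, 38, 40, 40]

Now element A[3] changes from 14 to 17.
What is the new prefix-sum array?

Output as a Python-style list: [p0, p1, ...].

Answer: [4, 14, 24, 41, 43, 43]

Derivation:
Change: A[3] 14 -> 17, delta = 3
P[k] for k < 3: unchanged (A[3] not included)
P[k] for k >= 3: shift by delta = 3
  P[0] = 4 + 0 = 4
  P[1] = 14 + 0 = 14
  P[2] = 24 + 0 = 24
  P[3] = 38 + 3 = 41
  P[4] = 40 + 3 = 43
  P[5] = 40 + 3 = 43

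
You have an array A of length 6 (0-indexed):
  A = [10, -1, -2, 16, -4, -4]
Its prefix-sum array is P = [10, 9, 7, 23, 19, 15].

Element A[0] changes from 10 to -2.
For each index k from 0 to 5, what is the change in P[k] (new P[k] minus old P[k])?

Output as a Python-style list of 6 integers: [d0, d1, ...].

Element change: A[0] 10 -> -2, delta = -12
For k < 0: P[k] unchanged, delta_P[k] = 0
For k >= 0: P[k] shifts by exactly -12
Delta array: [-12, -12, -12, -12, -12, -12]

Answer: [-12, -12, -12, -12, -12, -12]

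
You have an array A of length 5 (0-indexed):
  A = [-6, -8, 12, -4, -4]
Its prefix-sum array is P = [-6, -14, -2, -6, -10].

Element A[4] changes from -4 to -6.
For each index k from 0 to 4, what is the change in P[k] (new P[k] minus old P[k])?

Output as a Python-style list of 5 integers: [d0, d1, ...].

Element change: A[4] -4 -> -6, delta = -2
For k < 4: P[k] unchanged, delta_P[k] = 0
For k >= 4: P[k] shifts by exactly -2
Delta array: [0, 0, 0, 0, -2]

Answer: [0, 0, 0, 0, -2]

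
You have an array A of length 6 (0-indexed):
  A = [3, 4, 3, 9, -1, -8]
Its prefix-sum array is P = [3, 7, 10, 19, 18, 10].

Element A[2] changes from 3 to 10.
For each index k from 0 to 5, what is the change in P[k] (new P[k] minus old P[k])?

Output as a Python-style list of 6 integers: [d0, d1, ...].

Answer: [0, 0, 7, 7, 7, 7]

Derivation:
Element change: A[2] 3 -> 10, delta = 7
For k < 2: P[k] unchanged, delta_P[k] = 0
For k >= 2: P[k] shifts by exactly 7
Delta array: [0, 0, 7, 7, 7, 7]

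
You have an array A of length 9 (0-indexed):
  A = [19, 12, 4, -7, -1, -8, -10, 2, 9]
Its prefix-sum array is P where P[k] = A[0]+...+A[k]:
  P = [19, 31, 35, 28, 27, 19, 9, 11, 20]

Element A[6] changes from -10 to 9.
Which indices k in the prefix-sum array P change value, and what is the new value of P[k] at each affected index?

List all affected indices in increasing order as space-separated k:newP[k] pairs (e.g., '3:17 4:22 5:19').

P[k] = A[0] + ... + A[k]
P[k] includes A[6] iff k >= 6
Affected indices: 6, 7, ..., 8; delta = 19
  P[6]: 9 + 19 = 28
  P[7]: 11 + 19 = 30
  P[8]: 20 + 19 = 39

Answer: 6:28 7:30 8:39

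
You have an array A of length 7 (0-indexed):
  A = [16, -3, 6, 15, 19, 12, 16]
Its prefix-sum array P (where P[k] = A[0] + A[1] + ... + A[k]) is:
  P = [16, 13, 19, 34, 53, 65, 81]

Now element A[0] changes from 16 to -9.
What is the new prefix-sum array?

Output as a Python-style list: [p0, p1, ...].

Change: A[0] 16 -> -9, delta = -25
P[k] for k < 0: unchanged (A[0] not included)
P[k] for k >= 0: shift by delta = -25
  P[0] = 16 + -25 = -9
  P[1] = 13 + -25 = -12
  P[2] = 19 + -25 = -6
  P[3] = 34 + -25 = 9
  P[4] = 53 + -25 = 28
  P[5] = 65 + -25 = 40
  P[6] = 81 + -25 = 56

Answer: [-9, -12, -6, 9, 28, 40, 56]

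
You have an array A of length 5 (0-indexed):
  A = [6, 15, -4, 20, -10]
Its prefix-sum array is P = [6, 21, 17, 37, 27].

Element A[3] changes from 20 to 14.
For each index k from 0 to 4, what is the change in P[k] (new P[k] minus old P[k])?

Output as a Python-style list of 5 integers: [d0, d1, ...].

Answer: [0, 0, 0, -6, -6]

Derivation:
Element change: A[3] 20 -> 14, delta = -6
For k < 3: P[k] unchanged, delta_P[k] = 0
For k >= 3: P[k] shifts by exactly -6
Delta array: [0, 0, 0, -6, -6]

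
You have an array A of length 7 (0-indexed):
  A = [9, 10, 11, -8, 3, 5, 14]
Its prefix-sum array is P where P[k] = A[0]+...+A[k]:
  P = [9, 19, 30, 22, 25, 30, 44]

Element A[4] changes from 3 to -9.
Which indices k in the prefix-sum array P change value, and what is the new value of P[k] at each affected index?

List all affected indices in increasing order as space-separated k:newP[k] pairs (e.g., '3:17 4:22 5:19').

Answer: 4:13 5:18 6:32

Derivation:
P[k] = A[0] + ... + A[k]
P[k] includes A[4] iff k >= 4
Affected indices: 4, 5, ..., 6; delta = -12
  P[4]: 25 + -12 = 13
  P[5]: 30 + -12 = 18
  P[6]: 44 + -12 = 32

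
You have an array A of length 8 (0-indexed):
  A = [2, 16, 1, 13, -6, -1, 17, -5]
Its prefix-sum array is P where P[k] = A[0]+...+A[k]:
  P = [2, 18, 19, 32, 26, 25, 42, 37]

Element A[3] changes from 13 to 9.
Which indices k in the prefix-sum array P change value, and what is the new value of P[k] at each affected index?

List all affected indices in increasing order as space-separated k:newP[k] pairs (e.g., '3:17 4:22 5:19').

Answer: 3:28 4:22 5:21 6:38 7:33

Derivation:
P[k] = A[0] + ... + A[k]
P[k] includes A[3] iff k >= 3
Affected indices: 3, 4, ..., 7; delta = -4
  P[3]: 32 + -4 = 28
  P[4]: 26 + -4 = 22
  P[5]: 25 + -4 = 21
  P[6]: 42 + -4 = 38
  P[7]: 37 + -4 = 33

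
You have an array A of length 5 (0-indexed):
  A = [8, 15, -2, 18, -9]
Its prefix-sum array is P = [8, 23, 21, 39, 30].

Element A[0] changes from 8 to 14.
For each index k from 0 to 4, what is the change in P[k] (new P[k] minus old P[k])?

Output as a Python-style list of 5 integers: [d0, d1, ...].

Answer: [6, 6, 6, 6, 6]

Derivation:
Element change: A[0] 8 -> 14, delta = 6
For k < 0: P[k] unchanged, delta_P[k] = 0
For k >= 0: P[k] shifts by exactly 6
Delta array: [6, 6, 6, 6, 6]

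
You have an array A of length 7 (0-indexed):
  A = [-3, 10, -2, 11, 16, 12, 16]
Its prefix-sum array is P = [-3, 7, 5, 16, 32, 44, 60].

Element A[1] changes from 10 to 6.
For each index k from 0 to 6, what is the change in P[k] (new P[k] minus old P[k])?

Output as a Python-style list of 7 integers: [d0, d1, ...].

Element change: A[1] 10 -> 6, delta = -4
For k < 1: P[k] unchanged, delta_P[k] = 0
For k >= 1: P[k] shifts by exactly -4
Delta array: [0, -4, -4, -4, -4, -4, -4]

Answer: [0, -4, -4, -4, -4, -4, -4]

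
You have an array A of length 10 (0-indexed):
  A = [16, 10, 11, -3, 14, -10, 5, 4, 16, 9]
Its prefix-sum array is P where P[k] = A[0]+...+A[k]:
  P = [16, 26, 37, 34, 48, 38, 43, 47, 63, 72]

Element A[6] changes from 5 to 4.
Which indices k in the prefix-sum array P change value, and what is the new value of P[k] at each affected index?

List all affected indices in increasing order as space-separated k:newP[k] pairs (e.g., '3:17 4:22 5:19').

P[k] = A[0] + ... + A[k]
P[k] includes A[6] iff k >= 6
Affected indices: 6, 7, ..., 9; delta = -1
  P[6]: 43 + -1 = 42
  P[7]: 47 + -1 = 46
  P[8]: 63 + -1 = 62
  P[9]: 72 + -1 = 71

Answer: 6:42 7:46 8:62 9:71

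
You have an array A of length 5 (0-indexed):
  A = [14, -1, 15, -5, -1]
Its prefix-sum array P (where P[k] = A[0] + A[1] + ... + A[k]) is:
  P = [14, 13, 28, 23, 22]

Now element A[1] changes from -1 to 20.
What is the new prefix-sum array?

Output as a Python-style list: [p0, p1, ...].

Change: A[1] -1 -> 20, delta = 21
P[k] for k < 1: unchanged (A[1] not included)
P[k] for k >= 1: shift by delta = 21
  P[0] = 14 + 0 = 14
  P[1] = 13 + 21 = 34
  P[2] = 28 + 21 = 49
  P[3] = 23 + 21 = 44
  P[4] = 22 + 21 = 43

Answer: [14, 34, 49, 44, 43]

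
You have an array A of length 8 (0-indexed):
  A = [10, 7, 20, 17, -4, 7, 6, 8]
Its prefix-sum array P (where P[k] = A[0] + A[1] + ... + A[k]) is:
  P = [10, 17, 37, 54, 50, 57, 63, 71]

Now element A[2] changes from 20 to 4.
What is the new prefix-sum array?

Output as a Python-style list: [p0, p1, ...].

Change: A[2] 20 -> 4, delta = -16
P[k] for k < 2: unchanged (A[2] not included)
P[k] for k >= 2: shift by delta = -16
  P[0] = 10 + 0 = 10
  P[1] = 17 + 0 = 17
  P[2] = 37 + -16 = 21
  P[3] = 54 + -16 = 38
  P[4] = 50 + -16 = 34
  P[5] = 57 + -16 = 41
  P[6] = 63 + -16 = 47
  P[7] = 71 + -16 = 55

Answer: [10, 17, 21, 38, 34, 41, 47, 55]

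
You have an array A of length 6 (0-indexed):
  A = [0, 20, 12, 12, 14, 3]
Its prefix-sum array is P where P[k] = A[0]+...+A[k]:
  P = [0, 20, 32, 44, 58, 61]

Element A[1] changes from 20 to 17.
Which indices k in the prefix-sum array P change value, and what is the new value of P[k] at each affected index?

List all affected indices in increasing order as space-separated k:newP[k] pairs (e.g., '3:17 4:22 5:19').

Answer: 1:17 2:29 3:41 4:55 5:58

Derivation:
P[k] = A[0] + ... + A[k]
P[k] includes A[1] iff k >= 1
Affected indices: 1, 2, ..., 5; delta = -3
  P[1]: 20 + -3 = 17
  P[2]: 32 + -3 = 29
  P[3]: 44 + -3 = 41
  P[4]: 58 + -3 = 55
  P[5]: 61 + -3 = 58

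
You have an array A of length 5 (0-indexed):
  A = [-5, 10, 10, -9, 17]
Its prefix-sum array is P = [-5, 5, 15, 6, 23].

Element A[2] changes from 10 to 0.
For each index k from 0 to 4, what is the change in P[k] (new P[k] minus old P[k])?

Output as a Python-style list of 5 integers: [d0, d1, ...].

Answer: [0, 0, -10, -10, -10]

Derivation:
Element change: A[2] 10 -> 0, delta = -10
For k < 2: P[k] unchanged, delta_P[k] = 0
For k >= 2: P[k] shifts by exactly -10
Delta array: [0, 0, -10, -10, -10]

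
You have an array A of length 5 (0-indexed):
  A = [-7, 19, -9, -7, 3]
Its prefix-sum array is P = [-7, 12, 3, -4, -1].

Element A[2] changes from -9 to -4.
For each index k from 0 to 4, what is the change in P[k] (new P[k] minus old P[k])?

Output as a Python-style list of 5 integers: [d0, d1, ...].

Answer: [0, 0, 5, 5, 5]

Derivation:
Element change: A[2] -9 -> -4, delta = 5
For k < 2: P[k] unchanged, delta_P[k] = 0
For k >= 2: P[k] shifts by exactly 5
Delta array: [0, 0, 5, 5, 5]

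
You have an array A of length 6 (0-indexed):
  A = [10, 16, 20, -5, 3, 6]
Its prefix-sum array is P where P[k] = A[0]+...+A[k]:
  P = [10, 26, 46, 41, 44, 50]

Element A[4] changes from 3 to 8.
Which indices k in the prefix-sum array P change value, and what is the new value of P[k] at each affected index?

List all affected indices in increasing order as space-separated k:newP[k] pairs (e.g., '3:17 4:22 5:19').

Answer: 4:49 5:55

Derivation:
P[k] = A[0] + ... + A[k]
P[k] includes A[4] iff k >= 4
Affected indices: 4, 5, ..., 5; delta = 5
  P[4]: 44 + 5 = 49
  P[5]: 50 + 5 = 55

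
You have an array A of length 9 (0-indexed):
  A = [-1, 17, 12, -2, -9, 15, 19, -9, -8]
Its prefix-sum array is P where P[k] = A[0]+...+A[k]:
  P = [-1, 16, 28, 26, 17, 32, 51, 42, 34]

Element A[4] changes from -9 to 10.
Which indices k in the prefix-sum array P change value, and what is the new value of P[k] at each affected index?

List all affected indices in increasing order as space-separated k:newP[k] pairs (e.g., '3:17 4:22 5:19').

P[k] = A[0] + ... + A[k]
P[k] includes A[4] iff k >= 4
Affected indices: 4, 5, ..., 8; delta = 19
  P[4]: 17 + 19 = 36
  P[5]: 32 + 19 = 51
  P[6]: 51 + 19 = 70
  P[7]: 42 + 19 = 61
  P[8]: 34 + 19 = 53

Answer: 4:36 5:51 6:70 7:61 8:53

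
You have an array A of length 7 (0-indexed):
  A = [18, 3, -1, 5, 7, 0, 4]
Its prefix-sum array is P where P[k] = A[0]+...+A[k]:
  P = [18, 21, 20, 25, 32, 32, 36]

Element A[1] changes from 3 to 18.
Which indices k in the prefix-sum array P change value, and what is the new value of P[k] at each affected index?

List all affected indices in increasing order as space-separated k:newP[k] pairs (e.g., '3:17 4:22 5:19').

P[k] = A[0] + ... + A[k]
P[k] includes A[1] iff k >= 1
Affected indices: 1, 2, ..., 6; delta = 15
  P[1]: 21 + 15 = 36
  P[2]: 20 + 15 = 35
  P[3]: 25 + 15 = 40
  P[4]: 32 + 15 = 47
  P[5]: 32 + 15 = 47
  P[6]: 36 + 15 = 51

Answer: 1:36 2:35 3:40 4:47 5:47 6:51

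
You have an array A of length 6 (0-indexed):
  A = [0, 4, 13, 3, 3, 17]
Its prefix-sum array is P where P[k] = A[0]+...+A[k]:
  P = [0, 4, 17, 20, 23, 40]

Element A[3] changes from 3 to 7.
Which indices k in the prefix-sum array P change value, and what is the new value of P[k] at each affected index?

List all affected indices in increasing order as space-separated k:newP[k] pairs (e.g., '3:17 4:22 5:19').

Answer: 3:24 4:27 5:44

Derivation:
P[k] = A[0] + ... + A[k]
P[k] includes A[3] iff k >= 3
Affected indices: 3, 4, ..., 5; delta = 4
  P[3]: 20 + 4 = 24
  P[4]: 23 + 4 = 27
  P[5]: 40 + 4 = 44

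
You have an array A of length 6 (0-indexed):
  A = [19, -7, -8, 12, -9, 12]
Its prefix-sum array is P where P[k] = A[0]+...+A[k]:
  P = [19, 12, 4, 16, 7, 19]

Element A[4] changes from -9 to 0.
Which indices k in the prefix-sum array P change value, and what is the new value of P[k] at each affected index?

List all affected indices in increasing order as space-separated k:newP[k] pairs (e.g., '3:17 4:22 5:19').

Answer: 4:16 5:28

Derivation:
P[k] = A[0] + ... + A[k]
P[k] includes A[4] iff k >= 4
Affected indices: 4, 5, ..., 5; delta = 9
  P[4]: 7 + 9 = 16
  P[5]: 19 + 9 = 28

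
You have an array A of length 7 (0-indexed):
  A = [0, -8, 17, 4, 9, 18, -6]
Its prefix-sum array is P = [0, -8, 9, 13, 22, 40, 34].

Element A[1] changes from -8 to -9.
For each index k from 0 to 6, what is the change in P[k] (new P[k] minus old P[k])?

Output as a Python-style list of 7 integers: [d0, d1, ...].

Answer: [0, -1, -1, -1, -1, -1, -1]

Derivation:
Element change: A[1] -8 -> -9, delta = -1
For k < 1: P[k] unchanged, delta_P[k] = 0
For k >= 1: P[k] shifts by exactly -1
Delta array: [0, -1, -1, -1, -1, -1, -1]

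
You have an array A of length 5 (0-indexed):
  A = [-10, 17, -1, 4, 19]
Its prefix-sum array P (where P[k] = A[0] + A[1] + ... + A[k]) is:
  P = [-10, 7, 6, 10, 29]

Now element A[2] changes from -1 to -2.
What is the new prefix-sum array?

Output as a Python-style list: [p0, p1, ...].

Change: A[2] -1 -> -2, delta = -1
P[k] for k < 2: unchanged (A[2] not included)
P[k] for k >= 2: shift by delta = -1
  P[0] = -10 + 0 = -10
  P[1] = 7 + 0 = 7
  P[2] = 6 + -1 = 5
  P[3] = 10 + -1 = 9
  P[4] = 29 + -1 = 28

Answer: [-10, 7, 5, 9, 28]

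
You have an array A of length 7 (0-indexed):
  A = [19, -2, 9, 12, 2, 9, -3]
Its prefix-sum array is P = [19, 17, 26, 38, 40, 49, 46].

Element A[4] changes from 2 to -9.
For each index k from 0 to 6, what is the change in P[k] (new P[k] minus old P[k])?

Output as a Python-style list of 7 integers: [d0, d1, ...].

Element change: A[4] 2 -> -9, delta = -11
For k < 4: P[k] unchanged, delta_P[k] = 0
For k >= 4: P[k] shifts by exactly -11
Delta array: [0, 0, 0, 0, -11, -11, -11]

Answer: [0, 0, 0, 0, -11, -11, -11]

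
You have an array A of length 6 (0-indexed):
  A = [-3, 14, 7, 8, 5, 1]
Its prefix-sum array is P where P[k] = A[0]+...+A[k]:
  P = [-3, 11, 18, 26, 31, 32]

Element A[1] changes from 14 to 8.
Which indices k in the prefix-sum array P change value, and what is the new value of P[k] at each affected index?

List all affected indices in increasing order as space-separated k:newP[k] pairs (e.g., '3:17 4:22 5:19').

P[k] = A[0] + ... + A[k]
P[k] includes A[1] iff k >= 1
Affected indices: 1, 2, ..., 5; delta = -6
  P[1]: 11 + -6 = 5
  P[2]: 18 + -6 = 12
  P[3]: 26 + -6 = 20
  P[4]: 31 + -6 = 25
  P[5]: 32 + -6 = 26

Answer: 1:5 2:12 3:20 4:25 5:26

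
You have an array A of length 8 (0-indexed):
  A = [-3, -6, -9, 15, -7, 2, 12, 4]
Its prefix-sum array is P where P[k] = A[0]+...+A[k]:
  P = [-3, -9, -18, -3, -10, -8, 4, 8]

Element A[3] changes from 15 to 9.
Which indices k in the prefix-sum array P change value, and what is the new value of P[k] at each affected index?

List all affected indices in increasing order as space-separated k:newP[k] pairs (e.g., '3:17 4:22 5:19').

Answer: 3:-9 4:-16 5:-14 6:-2 7:2

Derivation:
P[k] = A[0] + ... + A[k]
P[k] includes A[3] iff k >= 3
Affected indices: 3, 4, ..., 7; delta = -6
  P[3]: -3 + -6 = -9
  P[4]: -10 + -6 = -16
  P[5]: -8 + -6 = -14
  P[6]: 4 + -6 = -2
  P[7]: 8 + -6 = 2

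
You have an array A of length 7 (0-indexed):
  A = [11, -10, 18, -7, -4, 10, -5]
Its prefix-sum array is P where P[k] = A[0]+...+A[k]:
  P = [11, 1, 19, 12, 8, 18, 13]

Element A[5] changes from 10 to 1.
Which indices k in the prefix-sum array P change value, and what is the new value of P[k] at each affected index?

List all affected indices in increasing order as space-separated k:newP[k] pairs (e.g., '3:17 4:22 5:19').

Answer: 5:9 6:4

Derivation:
P[k] = A[0] + ... + A[k]
P[k] includes A[5] iff k >= 5
Affected indices: 5, 6, ..., 6; delta = -9
  P[5]: 18 + -9 = 9
  P[6]: 13 + -9 = 4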